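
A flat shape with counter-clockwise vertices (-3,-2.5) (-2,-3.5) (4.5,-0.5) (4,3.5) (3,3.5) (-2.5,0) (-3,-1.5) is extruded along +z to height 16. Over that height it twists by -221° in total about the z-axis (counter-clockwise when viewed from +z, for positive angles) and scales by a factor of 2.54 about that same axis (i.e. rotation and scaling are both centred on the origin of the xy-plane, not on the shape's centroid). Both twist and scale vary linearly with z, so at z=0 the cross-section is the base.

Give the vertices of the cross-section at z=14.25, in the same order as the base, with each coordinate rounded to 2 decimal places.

Cross-section at z=14.25: (8.53,3.62) (6.94,6.57) (-9.87,4.22) (-11.48,-5.20) (-9.21,-5.89) (5.68,-1.72) (7.84,1.35)

t = z/height = 14.25/16 = 0.890625
s = 1 + (scale-1)·z/height = 1 + (2.54-1)·14.25/16 = 2.371563
θ = twist·z/height = -221°·14.25/16 = -196.8281° = -3.435299 rad
cos θ = -0.957178, sin θ = 0.289502 (intermediates below are computed at full precision and shown rounded to 5 d.p.)
v1: (-3,-2.5) → rotate → (3.59529,1.52444) → ×s → (8.52645,3.61530) → (8.53,3.62)
v2: (-2,-3.5) → rotate → (2.92761,2.77112) → ×s → (6.94301,6.57188) → (6.94,6.57)
v3: (4.5,-0.5) → rotate → (-4.16255,1.78135) → ×s → (-9.87174,4.22457) → (-9.87,4.22)
v4: (4,3.5) → rotate → (-4.84197,-2.19211) → ×s → (-11.48302,-5.19874) → (-11.48,-5.20)
v5: (3,3.5) → rotate → (-3.88479,-2.48162) → ×s → (-9.21302,-5.88531) → (-9.21,-5.89)
v6: (-2.5,0) → rotate → (2.39294,-0.72375) → ×s → (5.67502,-1.71643) → (5.68,-1.72)
v7: (-3,-1.5) → rotate → (3.30579,0.56726) → ×s → (7.83988,1.34530) → (7.84,1.35)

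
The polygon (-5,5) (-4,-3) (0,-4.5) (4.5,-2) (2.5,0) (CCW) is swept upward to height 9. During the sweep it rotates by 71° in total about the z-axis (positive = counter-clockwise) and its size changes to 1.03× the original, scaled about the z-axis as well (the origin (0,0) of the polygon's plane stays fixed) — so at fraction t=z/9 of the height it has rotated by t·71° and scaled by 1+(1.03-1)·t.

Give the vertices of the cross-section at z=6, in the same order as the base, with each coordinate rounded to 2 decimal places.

Cross-section at z=6: (-7.21,-0.29) (-0.52,-5.07) (3.38,-3.11) (4.61,1.99) (1.73,1.88)

t = z/height = 6/9 = 0.666667
s = 1 + (scale-1)·z/height = 1 + (1.03-1)·6/9 = 1.020000
θ = twist·z/height = 71°·6/9 = 47.3333° = 0.826123 rad
cos θ = 0.677732, sin θ = 0.735309 (intermediates below are computed at full precision and shown rounded to 5 d.p.)
v1: (-5,5) → rotate → (-7.06521,-0.28789) → ×s → (-7.20651,-0.29364) → (-7.21,-0.29)
v2: (-4,-3) → rotate → (-0.50500,-4.97443) → ×s → (-0.51510,-5.07392) → (-0.52,-5.07)
v3: (0,-4.5) → rotate → (3.30889,-3.04979) → ×s → (3.37507,-3.11079) → (3.38,-3.11)
v4: (4.5,-2) → rotate → (4.52041,1.95343) → ×s → (4.61082,1.99250) → (4.61,1.99)
v5: (2.5,0) → rotate → (1.69433,1.83827) → ×s → (1.72822,1.87504) → (1.73,1.88)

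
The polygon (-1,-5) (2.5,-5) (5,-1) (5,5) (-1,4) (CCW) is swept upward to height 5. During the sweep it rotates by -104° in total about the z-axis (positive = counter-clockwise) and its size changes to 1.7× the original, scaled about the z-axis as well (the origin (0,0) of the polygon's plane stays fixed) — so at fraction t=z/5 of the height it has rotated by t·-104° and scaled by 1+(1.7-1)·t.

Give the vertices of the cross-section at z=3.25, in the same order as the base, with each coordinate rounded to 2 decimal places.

Cross-section at z=3.25: (-7.28,-1.43) (-5.34,-6.14) (1.43,-7.28) (9.50,-3.95) (4.83,3.56)

t = z/height = 3.25/5 = 0.65
s = 1 + (scale-1)·z/height = 1 + (1.7-1)·3.25/5 = 1.455000
θ = twist·z/height = -104°·3.25/5 = -67.6000° = -1.179843 rad
cos θ = 0.381070, sin θ = -0.924546 (intermediates below are computed at full precision and shown rounded to 5 d.p.)
v1: (-1,-5) → rotate → (-5.00380,-0.98081) → ×s → (-7.28053,-1.42707) → (-7.28,-1.43)
v2: (2.5,-5) → rotate → (-3.67005,-4.21672) → ×s → (-5.33993,-6.13532) → (-5.34,-6.14)
v3: (5,-1) → rotate → (0.98081,-5.00380) → ×s → (1.42707,-7.28053) → (1.43,-7.28)
v4: (5,5) → rotate → (6.52808,-2.71738) → ×s → (9.49836,-3.95379) → (9.50,-3.95)
v5: (-1,4) → rotate → (3.31711,2.44883) → ×s → (4.82640,3.56304) → (4.83,3.56)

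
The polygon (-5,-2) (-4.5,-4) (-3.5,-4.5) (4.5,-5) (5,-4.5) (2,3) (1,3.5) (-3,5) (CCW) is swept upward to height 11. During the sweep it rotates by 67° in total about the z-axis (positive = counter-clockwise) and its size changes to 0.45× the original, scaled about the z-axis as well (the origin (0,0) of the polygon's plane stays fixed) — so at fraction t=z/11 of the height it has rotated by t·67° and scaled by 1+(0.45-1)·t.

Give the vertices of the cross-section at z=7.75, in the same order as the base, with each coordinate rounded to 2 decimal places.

Cross-section at z=7.75: (-1.18,-3.08) (-0.07,-3.69) (0.57,-3.45) (4.12,-0.06) (4.10,0.37) (-0.52,2.15) (-1.16,1.91) (-3.50,0.73)

t = z/height = 7.75/11 = 0.704545
s = 1 + (scale-1)·z/height = 1 + (0.45-1)·7.75/11 = 0.612500
θ = twist·z/height = 67°·7.75/11 = 47.2045° = 0.823875 rad
cos θ = 0.679383, sin θ = 0.733784 (intermediates below are computed at full precision and shown rounded to 5 d.p.)
v1: (-5,-2) → rotate → (-1.92935,-5.02769) → ×s → (-1.18173,-3.07946) → (-1.18,-3.08)
v2: (-4.5,-4) → rotate → (-0.12209,-6.01956) → ×s → (-0.07478,-3.68698) → (-0.07,-3.69)
v3: (-3.5,-4.5) → rotate → (0.92419,-5.62547) → ×s → (0.56606,-3.44560) → (0.57,-3.45)
v4: (4.5,-5) → rotate → (6.72614,-0.09489) → ×s → (4.11976,-0.05812) → (4.12,-0.06)
v5: (5,-4.5) → rotate → (6.69894,0.61169) → ×s → (4.10310,0.37466) → (4.10,0.37)
v6: (2,3) → rotate → (-0.84259,3.50572) → ×s → (-0.51608,2.14725) → (-0.52,2.15)
v7: (1,3.5) → rotate → (-1.88886,3.11162) → ×s → (-1.15693,1.90587) → (-1.16,1.91)
v8: (-3,5) → rotate → (-5.70707,1.19556) → ×s → (-3.49558,0.73228) → (-3.50,0.73)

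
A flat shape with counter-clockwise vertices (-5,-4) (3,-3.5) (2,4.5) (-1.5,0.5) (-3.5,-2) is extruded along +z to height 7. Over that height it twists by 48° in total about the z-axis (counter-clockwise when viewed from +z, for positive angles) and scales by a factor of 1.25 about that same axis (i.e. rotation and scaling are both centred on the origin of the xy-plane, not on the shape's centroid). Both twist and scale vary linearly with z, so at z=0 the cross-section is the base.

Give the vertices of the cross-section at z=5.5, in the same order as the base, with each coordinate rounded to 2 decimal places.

t = z/height = 5.5/7 = 0.785714
s = 1 + (scale-1)·z/height = 1 + (1.25-1)·5.5/7 = 1.196429
θ = twist·z/height = 48°·5.5/7 = 37.7143° = 0.658238 rad
cos θ = 0.791071, sin θ = 0.611724 (intermediates below are computed at full precision and shown rounded to 5 d.p.)
v1: (-5,-4) → rotate → (-1.50846,-6.22291) → ×s → (-1.80476,-7.44526) → (-1.80,-7.45)
v2: (3,-3.5) → rotate → (4.51425,-0.93358) → ×s → (5.40098,-1.11696) → (5.40,-1.12)
v3: (2,4.5) → rotate → (-1.17062,4.78327) → ×s → (-1.40056,5.72284) → (-1.40,5.72)
v4: (-1.5,0.5) → rotate → (-1.49247,-0.52205) → ×s → (-1.78563,-0.62460) → (-1.79,-0.62)
v5: (-3.5,-2) → rotate → (-1.54530,-3.72318) → ×s → (-1.84884,-4.45452) → (-1.85,-4.45)

Cross-section at z=5.5: (-1.80,-7.45) (5.40,-1.12) (-1.40,5.72) (-1.79,-0.62) (-1.85,-4.45)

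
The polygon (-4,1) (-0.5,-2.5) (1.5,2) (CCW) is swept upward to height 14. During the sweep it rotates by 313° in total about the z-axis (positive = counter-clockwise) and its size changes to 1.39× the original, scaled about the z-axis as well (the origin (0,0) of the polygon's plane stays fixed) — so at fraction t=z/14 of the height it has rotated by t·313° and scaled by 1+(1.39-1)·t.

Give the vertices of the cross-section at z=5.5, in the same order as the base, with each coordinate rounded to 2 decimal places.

t = z/height = 5.5/14 = 0.392857
s = 1 + (scale-1)·z/height = 1 + (1.39-1)·5.5/14 = 1.153214
θ = twist·z/height = 313°·5.5/14 = 122.9643° = 2.146132 rad
cos θ = -0.544116, sin θ = 0.839010 (intermediates below are computed at full precision and shown rounded to 5 d.p.)
v1: (-4,1) → rotate → (1.33745,-3.90016) → ×s → (1.54237,-4.49772) → (1.54,-4.50)
v2: (-0.5,-2.5) → rotate → (2.36958,0.94079) → ×s → (2.73264,1.08493) → (2.73,1.08)
v3: (1.5,2) → rotate → (-2.49419,0.17028) → ×s → (-2.87634,0.19637) → (-2.88,0.20)

Cross-section at z=5.5: (1.54,-4.50) (2.73,1.08) (-2.88,0.20)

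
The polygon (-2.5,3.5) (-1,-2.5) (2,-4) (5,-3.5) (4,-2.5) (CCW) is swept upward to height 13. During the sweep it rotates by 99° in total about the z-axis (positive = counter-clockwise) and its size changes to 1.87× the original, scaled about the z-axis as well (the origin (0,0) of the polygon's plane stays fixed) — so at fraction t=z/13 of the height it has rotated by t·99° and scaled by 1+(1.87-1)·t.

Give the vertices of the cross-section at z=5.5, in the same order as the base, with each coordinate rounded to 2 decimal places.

Cross-section at z=5.5: (-5.74,1.28) (1.26,-3.46) (5.69,-2.25) (8.29,1.00) (6.36,1.11)

t = z/height = 5.5/13 = 0.423077
s = 1 + (scale-1)·z/height = 1 + (1.87-1)·5.5/13 = 1.368077
θ = twist·z/height = 99°·5.5/13 = 41.8846° = 0.731024 rad
cos θ = 0.744491, sin θ = 0.667633 (intermediates below are computed at full precision and shown rounded to 5 d.p.)
v1: (-2.5,3.5) → rotate → (-4.19794,0.93664) → ×s → (-5.74311,1.28139) → (-5.74,1.28)
v2: (-1,-2.5) → rotate → (0.92459,-2.52886) → ×s → (1.26491,-3.45967) → (1.26,-3.46)
v3: (2,-4) → rotate → (4.15951,-1.64270) → ×s → (5.69053,-2.24734) → (5.69,-2.25)
v4: (5,-3.5) → rotate → (6.05917,0.73245) → ×s → (8.28941,1.00204) → (8.29,1.00)
v5: (4,-2.5) → rotate → (4.64705,0.80930) → ×s → (6.35752,1.10719) → (6.36,1.11)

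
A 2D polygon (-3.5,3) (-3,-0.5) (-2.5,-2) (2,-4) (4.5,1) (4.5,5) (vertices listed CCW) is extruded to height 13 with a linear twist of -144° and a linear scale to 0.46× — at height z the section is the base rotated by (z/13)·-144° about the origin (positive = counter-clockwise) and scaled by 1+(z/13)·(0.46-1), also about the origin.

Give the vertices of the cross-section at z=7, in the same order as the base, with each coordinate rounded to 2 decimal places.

Cross-section at z=7: (1.54,2.88) (-0.81,2.00) (-1.77,1.43) (-2.46,-2.00) (1.38,-2.96) (4.15,-2.35)

t = z/height = 7/13 = 0.538462
s = 1 + (scale-1)·z/height = 1 + (0.46-1)·7/13 = 0.709231
θ = twist·z/height = -144°·7/13 = -77.5385° = -1.353301 rad
cos θ = 0.215784, sin θ = -0.976441 (intermediates below are computed at full precision and shown rounded to 5 d.p.)
v1: (-3.5,3) → rotate → (2.17408,4.06490) → ×s → (1.54192,2.88295) → (1.54,2.88)
v2: (-3,-0.5) → rotate → (-1.13557,2.82143) → ×s → (-0.80538,2.00105) → (-0.81,2.00)
v3: (-2.5,-2) → rotate → (-2.49234,2.00953) → ×s → (-1.76765,1.42522) → (-1.77,1.43)
v4: (2,-4) → rotate → (-3.47420,-2.81602) → ×s → (-2.46401,-1.99721) → (-2.46,-2.00)
v5: (4.5,1) → rotate → (1.94747,-4.17820) → ×s → (1.38121,-2.96331) → (1.38,-2.96)
v6: (4.5,5) → rotate → (5.85323,-3.31506) → ×s → (4.15129,-2.35115) → (4.15,-2.35)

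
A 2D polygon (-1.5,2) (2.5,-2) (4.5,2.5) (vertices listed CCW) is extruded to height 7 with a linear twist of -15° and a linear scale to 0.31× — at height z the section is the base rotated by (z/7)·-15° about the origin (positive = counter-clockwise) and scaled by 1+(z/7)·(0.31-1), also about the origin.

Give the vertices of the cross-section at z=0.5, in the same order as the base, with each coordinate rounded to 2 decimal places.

t = z/height = 0.5/7 = 0.0714286
s = 1 + (scale-1)·z/height = 1 + (0.31-1)·0.5/7 = 0.950714
θ = twist·z/height = -15°·0.5/7 = -1.0714° = -0.018700 rad
cos θ = 0.999825, sin θ = -0.018699 (intermediates below are computed at full precision and shown rounded to 5 d.p.)
v1: (-1.5,2) → rotate → (-1.46234,2.02770) → ×s → (-1.39027,1.92776) → (-1.39,1.93)
v2: (2.5,-2) → rotate → (2.46217,-2.04640) → ×s → (2.34082,-1.94554) → (2.34,-1.95)
v3: (4.5,2.5) → rotate → (4.54596,2.41542) → ×s → (4.32191,2.29637) → (4.32,2.30)

Cross-section at z=0.5: (-1.39,1.93) (2.34,-1.95) (4.32,2.30)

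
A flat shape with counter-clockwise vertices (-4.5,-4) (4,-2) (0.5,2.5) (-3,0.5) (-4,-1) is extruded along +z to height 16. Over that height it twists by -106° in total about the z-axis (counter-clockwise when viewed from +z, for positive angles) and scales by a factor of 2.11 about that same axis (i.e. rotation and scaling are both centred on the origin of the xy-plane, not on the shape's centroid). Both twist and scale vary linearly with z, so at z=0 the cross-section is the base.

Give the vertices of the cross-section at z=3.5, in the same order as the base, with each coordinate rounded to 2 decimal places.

Cross-section at z=3.5: (-7.10,-2.37) (3.59,-4.24) (1.79,2.61) (-3.18,2.04) (-5.06,0.81)

t = z/height = 3.5/16 = 0.21875
s = 1 + (scale-1)·z/height = 1 + (2.11-1)·3.5/16 = 1.242813
θ = twist·z/height = -106°·3.5/16 = -23.1875° = -0.404698 rad
cos θ = 0.919221, sin θ = -0.393741 (intermediates below are computed at full precision and shown rounded to 5 d.p.)
v1: (-4.5,-4) → rotate → (-5.71146,-1.90505) → ×s → (-7.09828,-2.36762) → (-7.10,-2.37)
v2: (4,-2) → rotate → (2.88940,-3.41341) → ×s → (3.59099,-4.24223) → (3.59,-4.24)
v3: (0.5,2.5) → rotate → (1.44396,2.10118) → ×s → (1.79458,2.61138) → (1.79,2.61)
v4: (-3,0.5) → rotate → (-2.56079,1.64083) → ×s → (-3.18259,2.03925) → (-3.18,2.04)
v5: (-4,-1) → rotate → (-4.07063,0.65574) → ×s → (-5.05903,0.81497) → (-5.06,0.81)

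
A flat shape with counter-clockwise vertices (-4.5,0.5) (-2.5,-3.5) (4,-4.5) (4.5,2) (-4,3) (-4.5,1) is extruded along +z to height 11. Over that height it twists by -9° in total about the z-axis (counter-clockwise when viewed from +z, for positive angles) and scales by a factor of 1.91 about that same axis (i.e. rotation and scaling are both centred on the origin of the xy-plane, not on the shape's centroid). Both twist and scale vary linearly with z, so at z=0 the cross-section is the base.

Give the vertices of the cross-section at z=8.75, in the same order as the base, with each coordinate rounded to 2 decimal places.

Cross-section at z=8.75: (-7.59,1.82) (-5.03,-5.45) (5.87,-8.56) (8.13,2.45) (-6.20,5.99) (-7.48,2.68)

t = z/height = 8.75/11 = 0.795455
s = 1 + (scale-1)·z/height = 1 + (1.91-1)·8.75/11 = 1.723864
θ = twist·z/height = -9°·8.75/11 = -7.1591° = -0.124950 rad
cos θ = 0.992204, sin θ = -0.124625 (intermediates below are computed at full precision and shown rounded to 5 d.p.)
v1: (-4.5,0.5) → rotate → (-4.40261,1.05691) → ×s → (-7.58949,1.82198) → (-7.59,1.82)
v2: (-2.5,-3.5) → rotate → (-2.91670,-3.16115) → ×s → (-5.02799,-5.44939) → (-5.03,-5.45)
v3: (4,-4.5) → rotate → (3.40800,-4.96342) → ×s → (5.87493,-8.55625) → (5.87,-8.56)
v4: (4.5,2) → rotate → (4.71417,1.42360) → ×s → (8.12658,2.45409) → (8.13,2.45)
v5: (-4,3) → rotate → (-3.59494,3.47511) → ×s → (-6.19719,5.99062) → (-6.20,5.99)
v6: (-4.5,1) → rotate → (-4.34029,1.55302) → ×s → (-7.48207,2.67719) → (-7.48,2.68)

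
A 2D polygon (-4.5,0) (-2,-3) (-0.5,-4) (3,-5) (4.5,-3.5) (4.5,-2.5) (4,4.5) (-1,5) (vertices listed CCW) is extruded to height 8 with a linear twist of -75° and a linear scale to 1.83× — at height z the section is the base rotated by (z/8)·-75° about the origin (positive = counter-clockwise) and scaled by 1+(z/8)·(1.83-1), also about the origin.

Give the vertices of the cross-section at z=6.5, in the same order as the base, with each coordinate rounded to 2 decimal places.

t = z/height = 6.5/8 = 0.8125
s = 1 + (scale-1)·z/height = 1 + (1.83-1)·6.5/8 = 1.674375
θ = twist·z/height = -75°·6.5/8 = -60.9375° = -1.063560 rad
cos θ = 0.485763, sin θ = -0.874090 (intermediates below are computed at full precision and shown rounded to 5 d.p.)
v1: (-4.5,0) → rotate → (-2.18594,3.93341) → ×s → (-3.66008,6.58600) → (-3.66,6.59)
v2: (-2,-3) → rotate → (-3.59380,0.29089) → ×s → (-6.01737,0.48706) → (-6.02,0.49)
v3: (-0.5,-4) → rotate → (-3.73924,-1.50601) → ×s → (-6.26090,-2.52162) → (-6.26,-2.52)
v4: (3,-5) → rotate → (-2.91316,-5.05109) → ×s → (-4.87772,-8.45742) → (-4.88,-8.46)
v5: (4.5,-3.5) → rotate → (-0.87338,-5.63358) → ×s → (-1.46237,-9.43272) → (-1.46,-9.43)
v6: (4.5,-2.5) → rotate → (0.00071,-5.14782) → ×s → (0.00119,-8.61937) → (0.00,-8.62)
v7: (4,4.5) → rotate → (5.87646,-1.31043) → ×s → (9.83940,-2.19414) → (9.84,-2.19)
v8: (-1,5) → rotate → (3.88469,3.30291) → ×s → (6.50442,5.53031) → (6.50,5.53)

Cross-section at z=6.5: (-3.66,6.59) (-6.02,0.49) (-6.26,-2.52) (-4.88,-8.46) (-1.46,-9.43) (0.00,-8.62) (9.84,-2.19) (6.50,5.53)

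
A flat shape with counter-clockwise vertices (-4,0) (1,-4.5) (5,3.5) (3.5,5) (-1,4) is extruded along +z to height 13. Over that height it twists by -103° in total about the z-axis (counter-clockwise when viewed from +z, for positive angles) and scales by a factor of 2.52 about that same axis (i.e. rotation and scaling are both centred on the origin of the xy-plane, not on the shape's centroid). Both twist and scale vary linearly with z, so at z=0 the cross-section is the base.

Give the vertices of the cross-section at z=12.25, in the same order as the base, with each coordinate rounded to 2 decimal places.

t = z/height = 12.25/13 = 0.942308
s = 1 + (scale-1)·z/height = 1 + (2.52-1)·12.25/13 = 2.432308
θ = twist·z/height = -103°·12.25/13 = -97.0577° = -1.693976 rad
cos θ = -0.122869, sin θ = -0.992423 (intermediates below are computed at full precision and shown rounded to 5 d.p.)
v1: (-4,0) → rotate → (0.49147,3.96969) → ×s → (1.19542,9.65551) → (1.20,9.66)
v2: (1,-4.5) → rotate → (-4.58877,-0.43951) → ×s → (-11.16131,-1.06903) → (-11.16,-1.07)
v3: (5,3.5) → rotate → (2.85914,-5.39216) → ×s → (6.95430,-13.11538) → (6.95,-13.12)
v4: (3.5,5) → rotate → (4.53207,-4.08782) → ×s → (11.02340,-9.94285) → (11.02,-9.94)
v5: (-1,4) → rotate → (4.09256,0.50095) → ×s → (9.95437,1.21846) → (9.95,1.22)

Cross-section at z=12.25: (1.20,9.66) (-11.16,-1.07) (6.95,-13.12) (11.02,-9.94) (9.95,1.22)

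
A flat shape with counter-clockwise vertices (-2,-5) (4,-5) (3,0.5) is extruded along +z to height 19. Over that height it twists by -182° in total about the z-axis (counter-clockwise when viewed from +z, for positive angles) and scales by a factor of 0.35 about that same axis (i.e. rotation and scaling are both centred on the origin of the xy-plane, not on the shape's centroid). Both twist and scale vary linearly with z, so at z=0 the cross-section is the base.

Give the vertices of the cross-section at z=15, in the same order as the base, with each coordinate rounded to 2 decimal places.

t = z/height = 15/19 = 0.789474
s = 1 + (scale-1)·z/height = 1 + (0.35-1)·15/19 = 0.486842
θ = twist·z/height = -182°·15/19 = -143.6842° = -2.507763 rad
cos θ = -0.805765, sin θ = -0.592235 (intermediates below are computed at full precision and shown rounded to 5 d.p.)
v1: (-2,-5) → rotate → (-1.34965,5.21330) → ×s → (-0.65706,2.53805) → (-0.66,2.54)
v2: (4,-5) → rotate → (-6.18424,1.65988) → ×s → (-3.01075,0.80810) → (-3.01,0.81)
v3: (3,0.5) → rotate → (-2.12118,-2.17959) → ×s → (-1.03268,-1.06112) → (-1.03,-1.06)

Cross-section at z=15: (-0.66,2.54) (-3.01,0.81) (-1.03,-1.06)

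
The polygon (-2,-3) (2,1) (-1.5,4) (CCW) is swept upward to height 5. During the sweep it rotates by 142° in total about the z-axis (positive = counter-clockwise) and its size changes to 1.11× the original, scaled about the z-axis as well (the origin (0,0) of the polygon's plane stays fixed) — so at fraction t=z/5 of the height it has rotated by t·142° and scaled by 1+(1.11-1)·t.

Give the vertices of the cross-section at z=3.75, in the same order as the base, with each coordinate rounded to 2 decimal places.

t = z/height = 3.75/5 = 0.75
s = 1 + (scale-1)·z/height = 1 + (1.11-1)·3.75/5 = 1.082500
θ = twist·z/height = 142°·3.75/5 = 106.5000° = 1.858776 rad
cos θ = -0.284015, sin θ = 0.958820 (intermediates below are computed at full precision and shown rounded to 5 d.p.)
v1: (-2,-3) → rotate → (3.44449,-1.06559) → ×s → (3.72866,-1.15350) → (3.73,-1.15)
v2: (2,1) → rotate → (-1.52685,1.63362) → ×s → (-1.65282,1.76840) → (-1.65,1.77)
v3: (-1.5,4) → rotate → (-3.40926,-2.57429) → ×s → (-3.69052,-2.78667) → (-3.69,-2.79)

Cross-section at z=3.75: (3.73,-1.15) (-1.65,1.77) (-3.69,-2.79)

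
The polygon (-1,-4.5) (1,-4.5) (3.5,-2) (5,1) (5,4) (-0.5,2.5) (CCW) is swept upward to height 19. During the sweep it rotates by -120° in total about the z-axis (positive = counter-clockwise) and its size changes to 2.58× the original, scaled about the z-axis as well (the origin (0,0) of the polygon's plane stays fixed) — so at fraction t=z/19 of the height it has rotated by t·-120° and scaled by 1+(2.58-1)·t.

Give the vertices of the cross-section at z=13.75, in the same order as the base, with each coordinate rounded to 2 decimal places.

Cross-section at z=13.75: (-9.75,1.61) (-9.51,-2.67) (-3.87,-7.73) (2.73,-10.58) (9.15,-10.23) (5.29,1.37)

t = z/height = 13.75/19 = 0.723684
s = 1 + (scale-1)·z/height = 1 + (2.58-1)·13.75/19 = 2.143421
θ = twist·z/height = -120°·13.75/19 = -86.8421° = -1.515681 rad
cos θ = 0.055088, sin θ = -0.998482 (intermediates below are computed at full precision and shown rounded to 5 d.p.)
v1: (-1,-4.5) → rotate → (-4.54825,0.75059) → ×s → (-9.74882,1.60882) → (-9.75,1.61)
v2: (1,-4.5) → rotate → (-4.43808,-1.24638) → ×s → (-9.51267,-2.67151) → (-9.51,-2.67)
v3: (3.5,-2) → rotate → (-1.80416,-3.60486) → ×s → (-3.86707,-7.72673) → (-3.87,-7.73)
v4: (5,1) → rotate → (1.27392,-4.93732) → ×s → (2.73055,-10.58276) → (2.73,-10.58)
v5: (5,4) → rotate → (4.26936,-4.77206) → ×s → (9.15105,-10.22853) → (9.15,-10.23)
v6: (-0.5,2.5) → rotate → (2.46866,0.63696) → ×s → (5.29138,1.36527) → (5.29,1.37)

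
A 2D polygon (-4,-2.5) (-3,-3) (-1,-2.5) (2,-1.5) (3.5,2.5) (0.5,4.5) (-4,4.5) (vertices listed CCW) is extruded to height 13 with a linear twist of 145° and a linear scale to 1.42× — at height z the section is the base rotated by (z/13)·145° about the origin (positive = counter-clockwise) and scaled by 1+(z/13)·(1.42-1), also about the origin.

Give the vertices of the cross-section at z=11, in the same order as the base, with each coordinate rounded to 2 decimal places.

t = z/height = 11/13 = 0.846154
s = 1 + (scale-1)·z/height = 1 + (1.42-1)·11/13 = 1.355385
θ = twist·z/height = 145°·11/13 = 122.6923° = 2.141385 rad
cos θ = -0.540127, sin θ = 0.841583 (intermediates below are computed at full precision and shown rounded to 5 d.p.)
v1: (-4,-2.5) → rotate → (4.26447,-2.01601) → ×s → (5.77999,-2.73248) → (5.78,-2.73)
v2: (-3,-3) → rotate → (4.14513,-0.90437) → ×s → (5.61825,-1.22577) → (5.62,-1.23)
v3: (-1,-2.5) → rotate → (2.64409,0.50874) → ×s → (3.58375,0.68953) → (3.58,0.69)
v4: (2,-1.5) → rotate → (0.18212,2.49336) → ×s → (0.24684,3.37946) → (0.25,3.38)
v5: (3.5,2.5) → rotate → (-3.99440,1.59522) → ×s → (-5.41395,2.16214) → (-5.41,2.16)
v6: (0.5,4.5) → rotate → (-4.05719,-2.00978) → ×s → (-5.49905,-2.72403) → (-5.50,-2.72)
v7: (-4,4.5) → rotate → (-1.62662,-5.79691) → ×s → (-2.20469,-7.85704) → (-2.20,-7.86)

Cross-section at z=11: (5.78,-2.73) (5.62,-1.23) (3.58,0.69) (0.25,3.38) (-5.41,2.16) (-5.50,-2.72) (-2.20,-7.86)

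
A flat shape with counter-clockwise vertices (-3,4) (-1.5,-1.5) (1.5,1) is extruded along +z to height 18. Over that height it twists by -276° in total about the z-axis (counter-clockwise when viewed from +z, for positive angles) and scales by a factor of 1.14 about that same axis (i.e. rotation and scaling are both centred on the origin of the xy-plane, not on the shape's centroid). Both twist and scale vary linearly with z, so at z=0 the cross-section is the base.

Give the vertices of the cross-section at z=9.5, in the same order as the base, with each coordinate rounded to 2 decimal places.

t = z/height = 9.5/18 = 0.527778
s = 1 + (scale-1)·z/height = 1 + (1.14-1)·9.5/18 = 1.073889
θ = twist·z/height = -276°·9.5/18 = -145.6667° = -2.542363 rad
cos θ = -0.825770, sin θ = -0.564007 (intermediates below are computed at full precision and shown rounded to 5 d.p.)
v1: (-3,4) → rotate → (4.73334,-1.61106) → ×s → (5.08308,-1.73010) → (5.08,-1.73)
v2: (-1.5,-1.5) → rotate → (0.39265,2.08467) → ×s → (0.42166,2.23870) → (0.42,2.24)
v3: (1.5,1) → rotate → (-0.67465,-1.67178) → ×s → (-0.72450,-1.79531) → (-0.72,-1.80)

Cross-section at z=9.5: (5.08,-1.73) (0.42,2.24) (-0.72,-1.80)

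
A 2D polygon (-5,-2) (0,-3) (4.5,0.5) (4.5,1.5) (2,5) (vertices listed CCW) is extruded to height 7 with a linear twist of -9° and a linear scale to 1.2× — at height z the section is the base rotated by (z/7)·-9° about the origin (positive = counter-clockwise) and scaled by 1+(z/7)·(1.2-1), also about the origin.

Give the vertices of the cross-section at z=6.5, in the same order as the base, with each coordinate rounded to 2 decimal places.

t = z/height = 6.5/7 = 0.928571
s = 1 + (scale-1)·z/height = 1 + (1.2-1)·6.5/7 = 1.185714
θ = twist·z/height = -9°·6.5/7 = -8.3571° = -0.145860 rad
cos θ = 0.989381, sin θ = -0.145343 (intermediates below are computed at full precision and shown rounded to 5 d.p.)
v1: (-5,-2) → rotate → (-5.23759,-1.25205) → ×s → (-6.21029,-1.48457) → (-6.21,-1.48)
v2: (0,-3) → rotate → (-0.43603,-2.96814) → ×s → (-0.51701,-3.51937) → (-0.52,-3.52)
v3: (4.5,0.5) → rotate → (4.52489,-0.15935) → ×s → (5.36522,-0.18895) → (5.37,-0.19)
v4: (4.5,1.5) → rotate → (4.67023,0.83003) → ×s → (5.53756,0.98418) → (5.54,0.98)
v5: (2,5) → rotate → (2.70548,4.65622) → ×s → (3.20792,5.52095) → (3.21,5.52)

Cross-section at z=6.5: (-6.21,-1.48) (-0.52,-3.52) (5.37,-0.19) (5.54,0.98) (3.21,5.52)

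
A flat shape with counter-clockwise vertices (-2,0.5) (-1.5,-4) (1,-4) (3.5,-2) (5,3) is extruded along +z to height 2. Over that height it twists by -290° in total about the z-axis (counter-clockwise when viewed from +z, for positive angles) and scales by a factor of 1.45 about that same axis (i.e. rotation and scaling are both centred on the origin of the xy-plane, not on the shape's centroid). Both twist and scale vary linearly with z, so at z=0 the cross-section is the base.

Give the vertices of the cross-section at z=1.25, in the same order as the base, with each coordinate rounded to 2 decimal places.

Cross-section at z=1.25: (2.55,-0.70) (2.03,5.08) (-1.17,5.15) (-4.43,2.66) (-6.49,-3.70)

t = z/height = 1.25/2 = 0.625
s = 1 + (scale-1)·z/height = 1 + (1.45-1)·1.25/2 = 1.281250
θ = twist·z/height = -290°·1.25/2 = -181.2500° = -3.163409 rad
cos θ = -0.999762, sin θ = 0.021815 (intermediates below are computed at full precision and shown rounded to 5 d.p.)
v1: (-2,0.5) → rotate → (1.98862,-0.54351) → ×s → (2.54792,-0.69637) → (2.55,-0.70)
v2: (-1.5,-4) → rotate → (1.58690,3.96633) → ×s → (2.03322,5.08185) → (2.03,5.08)
v3: (1,-4) → rotate → (-0.91250,4.02086) → ×s → (-1.16914,5.15173) → (-1.17,5.15)
v4: (3.5,-2) → rotate → (-3.45554,2.07588) → ×s → (-4.42741,2.65972) → (-4.43,2.66)
v5: (5,3) → rotate → (-5.06425,-2.89021) → ×s → (-6.48858,-3.70308) → (-6.49,-3.70)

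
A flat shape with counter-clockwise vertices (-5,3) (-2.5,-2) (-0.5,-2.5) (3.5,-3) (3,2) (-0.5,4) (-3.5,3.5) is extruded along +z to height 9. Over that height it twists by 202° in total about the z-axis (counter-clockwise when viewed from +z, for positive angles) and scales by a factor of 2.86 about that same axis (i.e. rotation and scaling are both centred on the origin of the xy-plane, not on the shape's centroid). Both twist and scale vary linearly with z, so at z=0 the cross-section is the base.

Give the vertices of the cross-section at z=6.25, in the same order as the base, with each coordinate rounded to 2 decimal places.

t = z/height = 6.25/9 = 0.694444
s = 1 + (scale-1)·z/height = 1 + (2.86-1)·6.25/9 = 2.291667
θ = twist·z/height = 202°·6.25/9 = 140.2778° = 2.448309 rad
cos θ = -0.769152, sin θ = 0.639066 (intermediates below are computed at full precision and shown rounded to 5 d.p.)
v1: (-5,3) → rotate → (1.92856,-5.50279) → ×s → (4.41962,-12.61055) → (4.42,-12.61)
v2: (-2.5,-2) → rotate → (3.20101,-0.05936) → ×s → (7.33565,-0.13604) → (7.34,-0.14)
v3: (-0.5,-2.5) → rotate → (1.98224,1.60335) → ×s → (4.54264,3.67434) → (4.54,3.67)
v4: (3.5,-3) → rotate → (-0.77483,4.54419) → ×s → (-1.77566,10.41376) → (-1.78,10.41)
v5: (3,2) → rotate → (-3.58559,0.37890) → ×s → (-8.21697,0.86830) → (-8.22,0.87)
v6: (-0.5,4) → rotate → (-2.17169,-3.39614) → ×s → (-4.97679,-7.78282) → (-4.98,-7.78)
v7: (-3.5,3.5) → rotate → (0.45530,-4.92876) → ×s → (1.04339,-11.29508) → (1.04,-11.30)

Cross-section at z=6.25: (4.42,-12.61) (7.34,-0.14) (4.54,3.67) (-1.78,10.41) (-8.22,0.87) (-4.98,-7.78) (1.04,-11.30)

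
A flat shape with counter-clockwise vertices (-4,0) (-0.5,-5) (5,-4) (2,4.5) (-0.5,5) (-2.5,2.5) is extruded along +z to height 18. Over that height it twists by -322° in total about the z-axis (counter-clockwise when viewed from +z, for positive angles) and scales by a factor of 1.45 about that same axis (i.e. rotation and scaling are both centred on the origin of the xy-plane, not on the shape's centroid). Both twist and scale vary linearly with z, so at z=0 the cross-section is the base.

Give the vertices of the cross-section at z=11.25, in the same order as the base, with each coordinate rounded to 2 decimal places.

t = z/height = 11.25/18 = 0.625
s = 1 + (scale-1)·z/height = 1 + (1.45-1)·11.25/18 = 1.281250
θ = twist·z/height = -322°·11.25/18 = -201.2500° = -3.512475 rad
cos θ = -0.932008, sin θ = 0.362438 (intermediates below are computed at full precision and shown rounded to 5 d.p.)
v1: (-4,0) → rotate → (3.72803,-1.44975) → ×s → (4.77654,-1.85749) → (4.78,-1.86)
v2: (-0.5,-5) → rotate → (2.27819,4.47882) → ×s → (2.91894,5.73849) → (2.92,5.74)
v3: (5,-4) → rotate → (-3.21029,5.54022) → ×s → (-4.11318,7.09841) → (-4.11,7.10)
v4: (2,4.5) → rotate → (-3.49499,-3.46916) → ×s → (-4.47795,-4.44486) → (-4.48,-4.44)
v5: (-0.5,5) → rotate → (-1.34619,-4.84126) → ×s → (-1.72480,-6.20286) → (-1.72,-6.20)
v6: (-2.5,2.5) → rotate → (1.42392,-3.23611) → ×s → (1.82440,-4.14627) → (1.82,-4.15)

Cross-section at z=11.25: (4.78,-1.86) (2.92,5.74) (-4.11,7.10) (-4.48,-4.44) (-1.72,-6.20) (1.82,-4.15)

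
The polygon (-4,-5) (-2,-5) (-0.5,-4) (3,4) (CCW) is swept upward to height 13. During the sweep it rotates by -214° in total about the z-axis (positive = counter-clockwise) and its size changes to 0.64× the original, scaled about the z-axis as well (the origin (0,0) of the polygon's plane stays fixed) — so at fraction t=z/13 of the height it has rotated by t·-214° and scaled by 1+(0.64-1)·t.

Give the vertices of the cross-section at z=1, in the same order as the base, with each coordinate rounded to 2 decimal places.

t = z/height = 1/13 = 0.0769231
s = 1 + (scale-1)·z/height = 1 + (0.64-1)·1/13 = 0.972308
θ = twist·z/height = -214°·1/13 = -16.4615° = -0.287308 rad
cos θ = 0.959010, sin θ = -0.283372 (intermediates below are computed at full precision and shown rounded to 5 d.p.)
v1: (-4,-5) → rotate → (-5.25290,-3.66156) → ×s → (-5.10743,-3.56017) → (-5.11,-3.56)
v2: (-2,-5) → rotate → (-3.33488,-4.22831) → ×s → (-3.24253,-4.11122) → (-3.24,-4.11)
v3: (-0.5,-4) → rotate → (-1.61299,-3.69435) → ×s → (-1.56832,-3.59205) → (-1.57,-3.59)
v4: (3,4) → rotate → (4.01052,2.98593) → ×s → (3.89946,2.90324) → (3.90,2.90)

Cross-section at z=1: (-5.11,-3.56) (-3.24,-4.11) (-1.57,-3.59) (3.90,2.90)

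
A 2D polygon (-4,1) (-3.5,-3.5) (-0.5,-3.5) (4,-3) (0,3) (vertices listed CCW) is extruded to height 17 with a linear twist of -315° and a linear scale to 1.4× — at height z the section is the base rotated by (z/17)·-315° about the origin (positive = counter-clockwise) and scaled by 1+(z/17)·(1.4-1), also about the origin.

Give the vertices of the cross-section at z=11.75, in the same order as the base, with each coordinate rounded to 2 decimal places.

Cross-section at z=11.75: (3.26,-4.13) (6.27,0.80) (3.24,3.14) (-1.70,6.15) (-2.34,-3.03)

t = z/height = 11.75/17 = 0.691176
s = 1 + (scale-1)·z/height = 1 + (1.4-1)·11.75/17 = 1.276471
θ = twist·z/height = -315°·11.75/17 = -217.7206° = -3.799941 rad
cos θ = -0.791004, sin θ = 0.611811 (intermediates below are computed at full precision and shown rounded to 5 d.p.)
v1: (-4,1) → rotate → (2.55220,-3.23825) → ×s → (3.25781,-4.13353) → (3.26,-4.13)
v2: (-3.5,-3.5) → rotate → (4.90985,0.62717) → ×s → (6.26728,0.80057) → (6.27,0.80)
v3: (-0.5,-3.5) → rotate → (2.53684,2.46261) → ×s → (3.23820,3.14345) → (3.24,3.14)
v4: (4,-3) → rotate → (-1.32858,4.82026) → ×s → (-1.69589,6.15292) → (-1.70,6.15)
v5: (0,3) → rotate → (-1.83543,-2.37301) → ×s → (-2.34288,-3.02908) → (-2.34,-3.03)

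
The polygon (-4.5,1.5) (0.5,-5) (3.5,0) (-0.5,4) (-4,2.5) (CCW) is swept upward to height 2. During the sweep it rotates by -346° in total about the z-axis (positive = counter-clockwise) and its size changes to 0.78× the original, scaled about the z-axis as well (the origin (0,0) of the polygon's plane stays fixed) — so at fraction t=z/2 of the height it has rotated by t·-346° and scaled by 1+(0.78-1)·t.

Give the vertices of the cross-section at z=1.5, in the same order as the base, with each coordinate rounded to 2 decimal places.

t = z/height = 1.5/2 = 0.75
s = 1 + (scale-1)·z/height = 1 + (0.78-1)·1.5/2 = 0.835000
θ = twist·z/height = -346°·1.5/2 = -259.5000° = -4.529129 rad
cos θ = -0.182236, sin θ = 0.983255 (intermediates below are computed at full precision and shown rounded to 5 d.p.)
v1: (-4.5,1.5) → rotate → (-0.65482,-4.69800) → ×s → (-0.54678,-3.92283) → (-0.55,-3.92)
v2: (0.5,-5) → rotate → (4.82516,1.40281) → ×s → (4.02901,1.17134) → (4.03,1.17)
v3: (3.5,0) → rotate → (-0.63782,3.44139) → ×s → (-0.53258,2.87356) → (-0.53,2.87)
v4: (-0.5,4) → rotate → (-3.84190,-1.22057) → ×s → (-3.20799,-1.01918) → (-3.21,-1.02)
v5: (-4,2.5) → rotate → (-1.72920,-4.38861) → ×s → (-1.44388,-3.66449) → (-1.44,-3.66)

Cross-section at z=1.5: (-0.55,-3.92) (4.03,1.17) (-0.53,2.87) (-3.21,-1.02) (-1.44,-3.66)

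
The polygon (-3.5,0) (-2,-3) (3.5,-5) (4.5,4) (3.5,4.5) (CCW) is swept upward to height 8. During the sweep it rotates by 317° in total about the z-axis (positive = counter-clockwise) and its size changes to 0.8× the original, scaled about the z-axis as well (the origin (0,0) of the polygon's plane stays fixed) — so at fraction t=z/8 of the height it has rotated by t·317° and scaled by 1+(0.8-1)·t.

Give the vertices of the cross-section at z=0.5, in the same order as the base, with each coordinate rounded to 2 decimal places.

t = z/height = 0.5/8 = 0.0625
s = 1 + (scale-1)·z/height = 1 + (0.8-1)·0.5/8 = 0.987500
θ = twist·z/height = 317°·0.5/8 = 19.8125° = 0.345793 rad
cos θ = 0.940807, sin θ = 0.338943 (intermediates below are computed at full precision and shown rounded to 5 d.p.)
v1: (-3.5,0) → rotate → (-3.29282,-1.18630) → ×s → (-3.25166,-1.17147) → (-3.25,-1.17)
v2: (-2,-3) → rotate → (-0.86478,-3.50031) → ×s → (-0.85397,-3.45655) → (-0.85,-3.46)
v3: (3.5,-5) → rotate → (4.98754,-3.51773) → ×s → (4.92520,-3.47376) → (4.93,-3.47)
v4: (4.5,4) → rotate → (2.87786,5.28847) → ×s → (2.84188,5.22237) → (2.84,5.22)
v5: (3.5,4.5) → rotate → (1.76758,5.41993) → ×s → (1.74548,5.35218) → (1.75,5.35)

Cross-section at z=0.5: (-3.25,-1.17) (-0.85,-3.46) (4.93,-3.47) (2.84,5.22) (1.75,5.35)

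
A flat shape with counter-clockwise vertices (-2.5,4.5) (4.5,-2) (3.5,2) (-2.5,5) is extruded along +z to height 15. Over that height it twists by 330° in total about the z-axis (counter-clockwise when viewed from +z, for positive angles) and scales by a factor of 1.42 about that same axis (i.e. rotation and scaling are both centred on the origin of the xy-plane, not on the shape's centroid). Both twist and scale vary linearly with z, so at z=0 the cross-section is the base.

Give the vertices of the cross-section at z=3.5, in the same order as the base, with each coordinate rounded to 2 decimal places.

t = z/height = 3.5/15 = 0.233333
s = 1 + (scale-1)·z/height = 1 + (1.42-1)·3.5/15 = 1.098000
θ = twist·z/height = 330°·3.5/15 = 77.0000° = 1.343904 rad
cos θ = 0.224951, sin θ = 0.974370 (intermediates below are computed at full precision and shown rounded to 5 d.p.)
v1: (-2.5,4.5) → rotate → (-4.94704,-1.42365) → ×s → (-5.43185,-1.56316) → (-5.43,-1.56)
v2: (4.5,-2) → rotate → (2.96102,3.93476) → ×s → (3.25120,4.32037) → (3.25,4.32)
v3: (3.5,2) → rotate → (-1.16141,3.86020) → ×s → (-1.27523,4.23850) → (-1.28,4.24)
v4: (-2.5,5) → rotate → (-5.43423,-1.31117) → ×s → (-5.96678,-1.43966) → (-5.97,-1.44)

Cross-section at z=3.5: (-5.43,-1.56) (3.25,4.32) (-1.28,4.24) (-5.97,-1.44)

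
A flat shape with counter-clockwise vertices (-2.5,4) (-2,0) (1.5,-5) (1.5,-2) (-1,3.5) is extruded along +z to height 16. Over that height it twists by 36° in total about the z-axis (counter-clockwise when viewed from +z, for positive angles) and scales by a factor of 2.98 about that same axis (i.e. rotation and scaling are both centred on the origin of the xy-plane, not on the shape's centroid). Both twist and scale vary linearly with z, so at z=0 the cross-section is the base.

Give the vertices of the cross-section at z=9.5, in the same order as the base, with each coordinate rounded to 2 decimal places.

Cross-section at z=9.5: (-8.24,6.12) (-4.05,-1.59) (7.00,-8.94) (4.62,-2.86) (-4.80,6.30)

t = z/height = 9.5/16 = 0.59375
s = 1 + (scale-1)·z/height = 1 + (2.98-1)·9.5/16 = 2.175625
θ = twist·z/height = 36°·9.5/16 = 21.3750° = 0.373064 rad
cos θ = 0.931215, sin θ = 0.364470 (intermediates below are computed at full precision and shown rounded to 5 d.p.)
v1: (-2.5,4) → rotate → (-3.78592,2.81368) → ×s → (-8.23674,6.12152) → (-8.24,6.12)
v2: (-2,0) → rotate → (-1.86243,-0.72894) → ×s → (-4.05195,-1.58590) → (-4.05,-1.59)
v3: (1.5,-5) → rotate → (3.21917,-4.10937) → ×s → (7.00372,-8.94045) → (7.00,-8.94)
v4: (1.5,-2) → rotate → (2.12576,-1.31572) → ×s → (4.62486,-2.86252) → (4.62,-2.86)
v5: (-1,3.5) → rotate → (-2.20686,2.89478) → ×s → (-4.80130,6.29796) → (-4.80,6.30)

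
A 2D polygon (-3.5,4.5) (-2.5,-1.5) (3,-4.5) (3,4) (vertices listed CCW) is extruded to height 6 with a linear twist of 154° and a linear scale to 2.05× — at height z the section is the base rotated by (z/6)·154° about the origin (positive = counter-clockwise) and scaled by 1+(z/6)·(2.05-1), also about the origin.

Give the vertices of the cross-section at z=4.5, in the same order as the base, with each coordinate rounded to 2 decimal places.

t = z/height = 4.5/6 = 0.75
s = 1 + (scale-1)·z/height = 1 + (2.05-1)·4.5/6 = 1.787500
θ = twist·z/height = 154°·4.5/6 = 115.5000° = 2.015855 rad
cos θ = -0.430511, sin θ = 0.902585 (intermediates below are computed at full precision and shown rounded to 5 d.p.)
v1: (-3.5,4.5) → rotate → (-2.55484,-5.09635) → ×s → (-4.56679,-9.10972) → (-4.57,-9.11)
v2: (-2.5,-1.5) → rotate → (2.43016,-1.61070) → ×s → (4.34390,-2.87912) → (4.34,-2.88)
v3: (3,-4.5) → rotate → (2.77010,4.64506) → ×s → (4.95155,8.30304) → (4.95,8.30)
v4: (3,4) → rotate → (-4.90187,0.98571) → ×s → (-8.76210,1.76196) → (-8.76,1.76)

Cross-section at z=4.5: (-4.57,-9.11) (4.34,-2.88) (4.95,8.30) (-8.76,1.76)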